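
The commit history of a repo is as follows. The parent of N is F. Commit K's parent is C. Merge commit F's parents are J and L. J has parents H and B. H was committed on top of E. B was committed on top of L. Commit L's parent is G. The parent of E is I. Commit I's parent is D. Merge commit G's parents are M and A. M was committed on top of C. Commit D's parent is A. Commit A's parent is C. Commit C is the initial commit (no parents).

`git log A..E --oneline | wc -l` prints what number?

Reachable from E: {A, C, D, E, I}.
Reachable from A: {A, C}.
In E's history but not A's: {D, E, I} — 3 commits.

3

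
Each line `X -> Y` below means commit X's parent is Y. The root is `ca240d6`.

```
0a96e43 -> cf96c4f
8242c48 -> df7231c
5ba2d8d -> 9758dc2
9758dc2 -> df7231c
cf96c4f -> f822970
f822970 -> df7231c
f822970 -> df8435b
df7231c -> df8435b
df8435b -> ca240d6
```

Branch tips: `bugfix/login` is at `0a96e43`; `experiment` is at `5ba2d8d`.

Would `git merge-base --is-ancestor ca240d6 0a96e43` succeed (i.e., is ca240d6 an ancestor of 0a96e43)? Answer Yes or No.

Ancestors of 0a96e43 (commits reachable by following parents): {0a96e43, ca240d6, cf96c4f, df7231c, df8435b, f822970}.
ca240d6 is in that set, so it is an ancestor of 0a96e43.

Yes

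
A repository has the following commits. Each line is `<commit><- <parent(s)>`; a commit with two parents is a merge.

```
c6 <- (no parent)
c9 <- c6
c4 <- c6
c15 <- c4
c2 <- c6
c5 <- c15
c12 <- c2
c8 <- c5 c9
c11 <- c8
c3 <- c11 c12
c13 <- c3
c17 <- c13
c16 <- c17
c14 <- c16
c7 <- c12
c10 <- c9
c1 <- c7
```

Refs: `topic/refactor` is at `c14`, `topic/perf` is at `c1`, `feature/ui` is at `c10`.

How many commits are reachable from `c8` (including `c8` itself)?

Walking parent pointers from c8: reachable set = {c15, c4, c5, c6, c8, c9}.
That is 6 commits.

6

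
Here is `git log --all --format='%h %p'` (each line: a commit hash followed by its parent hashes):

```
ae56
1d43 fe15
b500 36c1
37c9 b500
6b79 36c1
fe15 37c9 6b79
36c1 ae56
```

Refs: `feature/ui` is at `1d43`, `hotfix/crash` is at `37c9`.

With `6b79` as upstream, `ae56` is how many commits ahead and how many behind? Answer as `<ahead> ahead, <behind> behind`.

Reachable from ae56: {ae56}.
Reachable from 6b79: {36c1, 6b79, ae56}.
Only in ae56's history (ahead): {} — 0.
Only in 6b79's history (behind): {36c1, 6b79} — 2.

0 ahead, 2 behind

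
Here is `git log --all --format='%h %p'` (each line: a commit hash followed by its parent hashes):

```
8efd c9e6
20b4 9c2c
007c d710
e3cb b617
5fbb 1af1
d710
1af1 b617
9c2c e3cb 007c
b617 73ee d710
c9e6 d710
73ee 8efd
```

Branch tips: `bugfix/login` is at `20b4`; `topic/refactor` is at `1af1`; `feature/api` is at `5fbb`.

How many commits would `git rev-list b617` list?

5

Walking parent pointers from b617: reachable set = {73ee, 8efd, b617, c9e6, d710}.
That is 5 commits.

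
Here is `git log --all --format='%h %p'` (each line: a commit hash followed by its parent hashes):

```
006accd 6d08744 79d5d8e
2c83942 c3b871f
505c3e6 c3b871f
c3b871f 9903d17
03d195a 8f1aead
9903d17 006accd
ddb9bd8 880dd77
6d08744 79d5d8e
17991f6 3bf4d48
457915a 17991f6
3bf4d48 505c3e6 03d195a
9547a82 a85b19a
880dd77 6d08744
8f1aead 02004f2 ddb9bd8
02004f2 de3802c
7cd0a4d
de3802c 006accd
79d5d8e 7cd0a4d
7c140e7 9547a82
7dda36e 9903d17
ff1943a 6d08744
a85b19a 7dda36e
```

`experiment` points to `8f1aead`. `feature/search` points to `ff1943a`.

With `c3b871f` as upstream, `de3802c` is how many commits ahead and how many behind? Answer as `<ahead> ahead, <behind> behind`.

Reachable from de3802c: {006accd, 6d08744, 79d5d8e, 7cd0a4d, de3802c}.
Reachable from c3b871f: {006accd, 6d08744, 79d5d8e, 7cd0a4d, 9903d17, c3b871f}.
Only in de3802c's history (ahead): {de3802c} — 1.
Only in c3b871f's history (behind): {9903d17, c3b871f} — 2.

1 ahead, 2 behind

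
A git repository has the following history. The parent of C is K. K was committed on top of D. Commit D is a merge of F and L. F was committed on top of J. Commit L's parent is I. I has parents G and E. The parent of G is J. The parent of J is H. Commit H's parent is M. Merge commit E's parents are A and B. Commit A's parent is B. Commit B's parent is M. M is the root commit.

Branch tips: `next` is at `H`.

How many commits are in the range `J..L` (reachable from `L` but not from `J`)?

Reachable from L: {A, B, E, G, H, I, J, L, M}.
Reachable from J: {H, J, M}.
In L's history but not J's: {A, B, E, G, I, L} — 6 commits.

6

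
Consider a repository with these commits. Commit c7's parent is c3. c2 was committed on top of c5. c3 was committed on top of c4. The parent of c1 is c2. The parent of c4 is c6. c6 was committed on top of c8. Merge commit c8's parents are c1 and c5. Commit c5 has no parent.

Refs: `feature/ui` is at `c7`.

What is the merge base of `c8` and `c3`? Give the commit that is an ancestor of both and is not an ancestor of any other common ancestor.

c8

Ancestors of c8: {c1, c2, c5, c8}.
Ancestors of c3: {c1, c2, c3, c4, c5, c6, c8}.
Common ancestors: {c1, c2, c5, c8}.
Among these, c8 is not an ancestor of any other common ancestor — it is the merge base.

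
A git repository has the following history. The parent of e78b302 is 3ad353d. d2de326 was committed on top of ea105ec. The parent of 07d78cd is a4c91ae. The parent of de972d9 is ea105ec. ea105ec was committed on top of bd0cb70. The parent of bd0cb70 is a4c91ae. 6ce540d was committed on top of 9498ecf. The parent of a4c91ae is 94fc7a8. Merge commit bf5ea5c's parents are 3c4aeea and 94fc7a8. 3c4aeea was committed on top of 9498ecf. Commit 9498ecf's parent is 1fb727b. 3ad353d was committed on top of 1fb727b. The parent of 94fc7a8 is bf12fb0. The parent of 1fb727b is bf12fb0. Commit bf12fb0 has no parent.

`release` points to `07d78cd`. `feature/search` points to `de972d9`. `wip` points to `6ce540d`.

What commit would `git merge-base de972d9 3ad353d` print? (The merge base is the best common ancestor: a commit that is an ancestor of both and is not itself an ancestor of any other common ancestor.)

Ancestors of de972d9: {94fc7a8, a4c91ae, bd0cb70, bf12fb0, de972d9, ea105ec}.
Ancestors of 3ad353d: {1fb727b, 3ad353d, bf12fb0}.
Common ancestors: {bf12fb0}.
The only common ancestor is bf12fb0, so it is the merge base.

bf12fb0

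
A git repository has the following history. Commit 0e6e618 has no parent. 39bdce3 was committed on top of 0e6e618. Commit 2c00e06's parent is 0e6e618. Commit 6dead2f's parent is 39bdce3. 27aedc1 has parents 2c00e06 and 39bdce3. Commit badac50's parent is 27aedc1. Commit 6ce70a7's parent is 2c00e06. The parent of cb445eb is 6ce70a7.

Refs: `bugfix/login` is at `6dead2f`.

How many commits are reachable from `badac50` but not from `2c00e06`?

3

Reachable from badac50: {0e6e618, 27aedc1, 2c00e06, 39bdce3, badac50}.
Reachable from 2c00e06: {0e6e618, 2c00e06}.
In badac50's history but not 2c00e06's: {27aedc1, 39bdce3, badac50} — 3 commits.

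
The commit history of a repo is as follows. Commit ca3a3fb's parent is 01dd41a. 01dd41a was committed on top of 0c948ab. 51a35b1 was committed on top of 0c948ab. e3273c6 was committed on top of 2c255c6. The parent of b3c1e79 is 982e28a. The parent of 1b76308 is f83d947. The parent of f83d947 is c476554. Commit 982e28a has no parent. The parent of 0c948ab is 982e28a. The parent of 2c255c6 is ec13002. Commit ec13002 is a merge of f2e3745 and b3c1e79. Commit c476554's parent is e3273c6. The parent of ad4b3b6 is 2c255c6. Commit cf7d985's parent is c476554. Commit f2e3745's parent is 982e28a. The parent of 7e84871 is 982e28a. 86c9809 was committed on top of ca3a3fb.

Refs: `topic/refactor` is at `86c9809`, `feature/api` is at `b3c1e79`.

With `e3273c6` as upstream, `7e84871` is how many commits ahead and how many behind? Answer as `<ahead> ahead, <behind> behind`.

Reachable from 7e84871: {7e84871, 982e28a}.
Reachable from e3273c6: {2c255c6, 982e28a, b3c1e79, e3273c6, ec13002, f2e3745}.
Only in 7e84871's history (ahead): {7e84871} — 1.
Only in e3273c6's history (behind): {2c255c6, b3c1e79, e3273c6, ec13002, f2e3745} — 5.

1 ahead, 5 behind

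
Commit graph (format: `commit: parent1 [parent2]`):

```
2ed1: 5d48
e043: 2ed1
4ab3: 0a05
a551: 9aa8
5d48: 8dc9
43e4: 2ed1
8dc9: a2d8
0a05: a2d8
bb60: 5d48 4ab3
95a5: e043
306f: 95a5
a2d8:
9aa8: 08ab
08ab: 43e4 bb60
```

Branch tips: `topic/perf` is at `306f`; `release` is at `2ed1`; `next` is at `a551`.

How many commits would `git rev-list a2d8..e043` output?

4

Reachable from e043: {2ed1, 5d48, 8dc9, a2d8, e043}.
Reachable from a2d8: {a2d8}.
In e043's history but not a2d8's: {2ed1, 5d48, 8dc9, e043} — 4 commits.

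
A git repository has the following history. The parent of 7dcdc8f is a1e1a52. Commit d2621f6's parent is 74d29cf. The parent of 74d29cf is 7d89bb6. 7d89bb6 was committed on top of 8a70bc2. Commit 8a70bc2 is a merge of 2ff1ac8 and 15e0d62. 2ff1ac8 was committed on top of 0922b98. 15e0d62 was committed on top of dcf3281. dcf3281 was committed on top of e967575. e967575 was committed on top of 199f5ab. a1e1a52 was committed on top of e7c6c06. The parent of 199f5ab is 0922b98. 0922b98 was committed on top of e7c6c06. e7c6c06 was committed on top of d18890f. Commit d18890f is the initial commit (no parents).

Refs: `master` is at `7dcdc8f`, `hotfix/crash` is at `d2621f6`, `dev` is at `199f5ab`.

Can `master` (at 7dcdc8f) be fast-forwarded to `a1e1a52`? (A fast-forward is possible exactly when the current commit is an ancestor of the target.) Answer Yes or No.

No

A fast-forward from 7dcdc8f to a1e1a52 is possible iff 7dcdc8f is an ancestor of a1e1a52.
Ancestors of a1e1a52: {a1e1a52, d18890f, e7c6c06}.
7dcdc8f is not among them, so fast-forward is not possible.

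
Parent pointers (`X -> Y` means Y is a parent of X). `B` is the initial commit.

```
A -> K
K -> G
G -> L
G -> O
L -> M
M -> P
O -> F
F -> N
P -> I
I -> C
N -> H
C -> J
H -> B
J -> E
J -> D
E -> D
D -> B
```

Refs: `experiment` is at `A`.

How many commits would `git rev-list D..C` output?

Reachable from C: {B, C, D, E, J}.
Reachable from D: {B, D}.
In C's history but not D's: {C, E, J} — 3 commits.

3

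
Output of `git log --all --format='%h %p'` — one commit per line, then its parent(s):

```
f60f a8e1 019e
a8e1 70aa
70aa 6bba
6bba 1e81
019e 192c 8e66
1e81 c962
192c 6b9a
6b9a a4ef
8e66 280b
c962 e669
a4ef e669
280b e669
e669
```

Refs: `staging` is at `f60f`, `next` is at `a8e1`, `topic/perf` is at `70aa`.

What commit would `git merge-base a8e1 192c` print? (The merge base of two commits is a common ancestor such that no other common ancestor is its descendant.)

e669

Ancestors of a8e1: {1e81, 6bba, 70aa, a8e1, c962, e669}.
Ancestors of 192c: {192c, 6b9a, a4ef, e669}.
Common ancestors: {e669}.
The only common ancestor is e669, so it is the merge base.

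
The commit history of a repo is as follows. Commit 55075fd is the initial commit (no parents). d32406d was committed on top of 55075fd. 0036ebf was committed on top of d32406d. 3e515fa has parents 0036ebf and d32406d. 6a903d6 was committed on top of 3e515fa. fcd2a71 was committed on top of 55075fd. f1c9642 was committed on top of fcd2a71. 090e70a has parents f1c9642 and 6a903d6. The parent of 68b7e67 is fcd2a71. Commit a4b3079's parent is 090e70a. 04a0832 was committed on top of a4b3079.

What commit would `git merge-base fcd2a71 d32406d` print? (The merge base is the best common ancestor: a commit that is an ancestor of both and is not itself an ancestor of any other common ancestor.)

Ancestors of fcd2a71: {55075fd, fcd2a71}.
Ancestors of d32406d: {55075fd, d32406d}.
Common ancestors: {55075fd}.
The only common ancestor is 55075fd, so it is the merge base.

55075fd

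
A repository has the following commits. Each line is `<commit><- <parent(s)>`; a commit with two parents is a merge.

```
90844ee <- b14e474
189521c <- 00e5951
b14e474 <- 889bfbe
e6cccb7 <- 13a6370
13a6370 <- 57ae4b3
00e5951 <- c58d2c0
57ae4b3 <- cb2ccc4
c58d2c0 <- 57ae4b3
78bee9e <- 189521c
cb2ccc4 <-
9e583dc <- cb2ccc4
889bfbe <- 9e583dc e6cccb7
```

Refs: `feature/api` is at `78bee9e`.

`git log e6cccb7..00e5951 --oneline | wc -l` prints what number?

2

Reachable from 00e5951: {00e5951, 57ae4b3, c58d2c0, cb2ccc4}.
Reachable from e6cccb7: {13a6370, 57ae4b3, cb2ccc4, e6cccb7}.
In 00e5951's history but not e6cccb7's: {00e5951, c58d2c0} — 2 commits.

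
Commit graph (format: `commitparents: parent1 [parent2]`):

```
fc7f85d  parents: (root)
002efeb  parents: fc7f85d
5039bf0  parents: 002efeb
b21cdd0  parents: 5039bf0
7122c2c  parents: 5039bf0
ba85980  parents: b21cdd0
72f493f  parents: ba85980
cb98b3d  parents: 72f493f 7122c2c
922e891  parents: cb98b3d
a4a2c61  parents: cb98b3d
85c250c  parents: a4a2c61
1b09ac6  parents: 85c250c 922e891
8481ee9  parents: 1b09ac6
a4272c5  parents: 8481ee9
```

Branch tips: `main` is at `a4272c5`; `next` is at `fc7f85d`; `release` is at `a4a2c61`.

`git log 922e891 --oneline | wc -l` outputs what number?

9

Walking parent pointers from 922e891: reachable set = {002efeb, 5039bf0, 7122c2c, 72f493f, 922e891, b21cdd0, ba85980, cb98b3d, fc7f85d}.
That is 9 commits.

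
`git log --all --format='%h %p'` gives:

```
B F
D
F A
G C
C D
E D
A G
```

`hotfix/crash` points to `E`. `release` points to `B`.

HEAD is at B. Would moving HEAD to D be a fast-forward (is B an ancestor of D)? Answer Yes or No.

A fast-forward from B to D is possible iff B is an ancestor of D.
Ancestors of D: {D}.
B is not among them, so fast-forward is not possible.

No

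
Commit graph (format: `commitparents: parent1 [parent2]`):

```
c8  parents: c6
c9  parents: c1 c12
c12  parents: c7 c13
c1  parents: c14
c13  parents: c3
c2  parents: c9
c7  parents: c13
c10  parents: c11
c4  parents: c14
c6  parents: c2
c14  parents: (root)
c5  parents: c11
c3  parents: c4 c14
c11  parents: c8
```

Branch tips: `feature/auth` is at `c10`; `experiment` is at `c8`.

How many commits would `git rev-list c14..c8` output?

Reachable from c8: {c1, c12, c13, c14, c2, c3, c4, c6, c7, c8, c9}.
Reachable from c14: {c14}.
In c8's history but not c14's: {c1, c12, c13, c2, c3, c4, c6, c7, c8, c9} — 10 commits.

10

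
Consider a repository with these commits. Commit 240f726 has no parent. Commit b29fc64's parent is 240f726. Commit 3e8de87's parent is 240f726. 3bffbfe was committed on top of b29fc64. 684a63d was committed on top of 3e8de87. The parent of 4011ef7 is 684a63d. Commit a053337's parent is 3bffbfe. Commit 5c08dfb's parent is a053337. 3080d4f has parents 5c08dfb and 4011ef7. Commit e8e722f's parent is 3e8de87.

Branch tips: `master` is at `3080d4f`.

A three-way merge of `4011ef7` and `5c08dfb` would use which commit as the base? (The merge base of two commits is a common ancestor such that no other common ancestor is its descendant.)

240f726

Ancestors of 4011ef7: {240f726, 3e8de87, 4011ef7, 684a63d}.
Ancestors of 5c08dfb: {240f726, 3bffbfe, 5c08dfb, a053337, b29fc64}.
Common ancestors: {240f726}.
The only common ancestor is 240f726, so it is the merge base.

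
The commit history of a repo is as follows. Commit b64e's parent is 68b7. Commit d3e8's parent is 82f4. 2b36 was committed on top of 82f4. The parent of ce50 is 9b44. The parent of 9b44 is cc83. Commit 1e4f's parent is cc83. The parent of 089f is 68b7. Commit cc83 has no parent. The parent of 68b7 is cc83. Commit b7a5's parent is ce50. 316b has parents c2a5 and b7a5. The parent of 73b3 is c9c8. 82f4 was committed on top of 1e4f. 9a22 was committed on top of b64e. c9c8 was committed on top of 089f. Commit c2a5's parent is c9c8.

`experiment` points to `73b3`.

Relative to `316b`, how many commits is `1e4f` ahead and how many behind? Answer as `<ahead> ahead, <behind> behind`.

1 ahead, 8 behind

Reachable from 1e4f: {1e4f, cc83}.
Reachable from 316b: {089f, 316b, 68b7, 9b44, b7a5, c2a5, c9c8, cc83, ce50}.
Only in 1e4f's history (ahead): {1e4f} — 1.
Only in 316b's history (behind): {089f, 316b, 68b7, 9b44, b7a5, c2a5, c9c8, ce50} — 8.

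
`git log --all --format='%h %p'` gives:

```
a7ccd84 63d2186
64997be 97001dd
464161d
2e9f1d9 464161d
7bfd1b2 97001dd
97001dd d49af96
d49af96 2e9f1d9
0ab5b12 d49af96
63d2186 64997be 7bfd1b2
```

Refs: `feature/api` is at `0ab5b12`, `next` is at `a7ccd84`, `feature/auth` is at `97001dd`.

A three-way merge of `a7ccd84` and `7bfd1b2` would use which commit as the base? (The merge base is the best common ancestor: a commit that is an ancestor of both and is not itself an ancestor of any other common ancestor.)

7bfd1b2

Ancestors of a7ccd84: {2e9f1d9, 464161d, 63d2186, 64997be, 7bfd1b2, 97001dd, a7ccd84, d49af96}.
Ancestors of 7bfd1b2: {2e9f1d9, 464161d, 7bfd1b2, 97001dd, d49af96}.
Common ancestors: {2e9f1d9, 464161d, 7bfd1b2, 97001dd, d49af96}.
Among these, 7bfd1b2 is not an ancestor of any other common ancestor — it is the merge base.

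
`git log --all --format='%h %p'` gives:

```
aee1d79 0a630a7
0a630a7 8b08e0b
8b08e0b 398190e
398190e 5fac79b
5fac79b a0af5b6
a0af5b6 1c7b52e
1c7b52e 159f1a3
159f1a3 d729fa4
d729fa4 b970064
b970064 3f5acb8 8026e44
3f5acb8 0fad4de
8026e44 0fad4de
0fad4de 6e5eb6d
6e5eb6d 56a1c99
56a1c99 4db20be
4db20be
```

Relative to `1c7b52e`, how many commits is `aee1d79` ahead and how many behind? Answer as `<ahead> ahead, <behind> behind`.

Reachable from aee1d79: {0a630a7, 0fad4de, 159f1a3, 1c7b52e, 398190e, 3f5acb8, 4db20be, 56a1c99, 5fac79b, 6e5eb6d, 8026e44, 8b08e0b, a0af5b6, aee1d79, b970064, d729fa4}.
Reachable from 1c7b52e: {0fad4de, 159f1a3, 1c7b52e, 3f5acb8, 4db20be, 56a1c99, 6e5eb6d, 8026e44, b970064, d729fa4}.
Only in aee1d79's history (ahead): {0a630a7, 398190e, 5fac79b, 8b08e0b, a0af5b6, aee1d79} — 6.
Only in 1c7b52e's history (behind): {} — 0.

6 ahead, 0 behind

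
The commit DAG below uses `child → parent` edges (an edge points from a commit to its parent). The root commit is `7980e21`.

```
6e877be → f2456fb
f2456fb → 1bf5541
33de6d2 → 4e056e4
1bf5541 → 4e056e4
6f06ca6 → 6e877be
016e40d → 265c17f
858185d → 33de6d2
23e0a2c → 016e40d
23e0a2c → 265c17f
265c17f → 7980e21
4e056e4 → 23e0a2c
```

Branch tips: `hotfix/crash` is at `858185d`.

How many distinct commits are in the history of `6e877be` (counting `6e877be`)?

8

Walking parent pointers from 6e877be: reachable set = {016e40d, 1bf5541, 23e0a2c, 265c17f, 4e056e4, 6e877be, 7980e21, f2456fb}.
That is 8 commits.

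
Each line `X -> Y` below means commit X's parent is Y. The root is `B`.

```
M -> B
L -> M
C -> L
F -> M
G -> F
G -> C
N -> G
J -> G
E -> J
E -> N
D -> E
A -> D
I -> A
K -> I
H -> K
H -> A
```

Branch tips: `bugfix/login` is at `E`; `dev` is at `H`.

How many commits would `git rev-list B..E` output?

Reachable from E: {B, C, E, F, G, J, L, M, N}.
Reachable from B: {B}.
In E's history but not B's: {C, E, F, G, J, L, M, N} — 8 commits.

8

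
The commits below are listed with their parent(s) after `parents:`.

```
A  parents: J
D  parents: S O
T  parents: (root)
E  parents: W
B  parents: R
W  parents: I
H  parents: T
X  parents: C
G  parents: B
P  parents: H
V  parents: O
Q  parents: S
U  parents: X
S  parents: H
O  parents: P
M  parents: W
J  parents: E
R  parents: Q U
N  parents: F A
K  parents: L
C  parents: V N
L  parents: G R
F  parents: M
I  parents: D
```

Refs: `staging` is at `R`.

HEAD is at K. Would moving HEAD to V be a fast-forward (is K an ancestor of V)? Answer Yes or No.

A fast-forward from K to V is possible iff K is an ancestor of V.
Ancestors of V: {H, O, P, T, V}.
K is not among them, so fast-forward is not possible.

No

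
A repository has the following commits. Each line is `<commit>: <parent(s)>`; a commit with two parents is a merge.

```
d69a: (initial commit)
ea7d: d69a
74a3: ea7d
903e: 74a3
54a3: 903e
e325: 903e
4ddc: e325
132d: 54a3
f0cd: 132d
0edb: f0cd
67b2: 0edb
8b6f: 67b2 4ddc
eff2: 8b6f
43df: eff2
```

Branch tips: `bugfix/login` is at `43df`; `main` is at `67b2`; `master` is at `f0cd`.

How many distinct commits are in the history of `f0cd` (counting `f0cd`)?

Walking parent pointers from f0cd: reachable set = {132d, 54a3, 74a3, 903e, d69a, ea7d, f0cd}.
That is 7 commits.

7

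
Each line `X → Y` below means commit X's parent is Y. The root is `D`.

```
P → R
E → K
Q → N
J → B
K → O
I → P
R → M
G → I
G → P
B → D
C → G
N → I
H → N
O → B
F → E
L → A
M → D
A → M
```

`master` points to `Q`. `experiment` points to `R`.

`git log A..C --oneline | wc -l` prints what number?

Reachable from C: {C, D, G, I, M, P, R}.
Reachable from A: {A, D, M}.
In C's history but not A's: {C, G, I, P, R} — 5 commits.

5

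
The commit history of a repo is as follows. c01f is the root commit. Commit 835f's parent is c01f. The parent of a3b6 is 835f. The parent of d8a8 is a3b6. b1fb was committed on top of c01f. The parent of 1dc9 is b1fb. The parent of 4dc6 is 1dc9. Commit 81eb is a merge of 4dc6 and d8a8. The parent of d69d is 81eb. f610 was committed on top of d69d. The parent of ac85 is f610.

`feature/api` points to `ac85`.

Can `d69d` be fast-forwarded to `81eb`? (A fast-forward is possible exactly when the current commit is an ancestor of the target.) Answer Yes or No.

A fast-forward from d69d to 81eb is possible iff d69d is an ancestor of 81eb.
Ancestors of 81eb: {1dc9, 4dc6, 81eb, 835f, a3b6, b1fb, c01f, d8a8}.
d69d is not among them, so fast-forward is not possible.

No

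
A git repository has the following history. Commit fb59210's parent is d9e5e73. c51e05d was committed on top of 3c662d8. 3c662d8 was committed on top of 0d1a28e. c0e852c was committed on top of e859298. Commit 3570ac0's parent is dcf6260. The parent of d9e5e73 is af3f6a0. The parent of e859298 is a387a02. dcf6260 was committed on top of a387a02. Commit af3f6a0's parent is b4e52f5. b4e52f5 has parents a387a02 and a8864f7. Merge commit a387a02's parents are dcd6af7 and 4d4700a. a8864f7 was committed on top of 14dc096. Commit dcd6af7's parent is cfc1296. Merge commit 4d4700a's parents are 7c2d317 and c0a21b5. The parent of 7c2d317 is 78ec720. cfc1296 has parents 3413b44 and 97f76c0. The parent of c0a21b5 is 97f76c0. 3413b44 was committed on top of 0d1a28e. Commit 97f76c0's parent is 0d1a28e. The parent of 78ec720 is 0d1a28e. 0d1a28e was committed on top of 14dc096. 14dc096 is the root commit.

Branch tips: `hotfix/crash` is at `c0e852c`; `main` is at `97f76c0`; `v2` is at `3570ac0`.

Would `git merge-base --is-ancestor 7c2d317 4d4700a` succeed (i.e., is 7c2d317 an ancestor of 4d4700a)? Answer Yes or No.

Yes

Ancestors of 4d4700a (commits reachable by following parents): {0d1a28e, 14dc096, 4d4700a, 78ec720, 7c2d317, 97f76c0, c0a21b5}.
7c2d317 is in that set, so it is an ancestor of 4d4700a.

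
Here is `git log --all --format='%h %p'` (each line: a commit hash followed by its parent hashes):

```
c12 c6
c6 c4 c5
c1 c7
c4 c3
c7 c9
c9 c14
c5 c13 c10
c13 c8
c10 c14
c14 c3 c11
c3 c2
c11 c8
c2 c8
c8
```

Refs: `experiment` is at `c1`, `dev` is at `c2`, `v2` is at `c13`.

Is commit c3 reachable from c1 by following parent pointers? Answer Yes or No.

Ancestors of c1 (commits reachable by following parents): {c1, c11, c14, c2, c3, c7, c8, c9}.
c3 is in that set, so it is an ancestor of c1.

Yes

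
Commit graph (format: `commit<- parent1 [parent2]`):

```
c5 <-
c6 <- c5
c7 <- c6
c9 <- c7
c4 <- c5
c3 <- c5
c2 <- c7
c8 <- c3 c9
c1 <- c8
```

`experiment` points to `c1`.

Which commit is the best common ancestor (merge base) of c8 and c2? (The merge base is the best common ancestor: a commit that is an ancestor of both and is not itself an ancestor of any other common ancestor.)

c7

Ancestors of c8: {c3, c5, c6, c7, c8, c9}.
Ancestors of c2: {c2, c5, c6, c7}.
Common ancestors: {c5, c6, c7}.
Among these, c7 is not an ancestor of any other common ancestor — it is the merge base.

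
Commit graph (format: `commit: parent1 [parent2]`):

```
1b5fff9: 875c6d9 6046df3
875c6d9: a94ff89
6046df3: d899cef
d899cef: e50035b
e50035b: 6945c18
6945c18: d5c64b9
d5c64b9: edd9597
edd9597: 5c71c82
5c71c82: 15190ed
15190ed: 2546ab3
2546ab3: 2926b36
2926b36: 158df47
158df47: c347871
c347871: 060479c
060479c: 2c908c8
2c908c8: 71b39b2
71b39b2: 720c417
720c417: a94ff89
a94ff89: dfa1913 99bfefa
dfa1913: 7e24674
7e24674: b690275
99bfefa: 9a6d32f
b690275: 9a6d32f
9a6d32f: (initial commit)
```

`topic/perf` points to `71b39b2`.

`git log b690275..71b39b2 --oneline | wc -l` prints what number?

6

Reachable from 71b39b2: {71b39b2, 720c417, 7e24674, 99bfefa, 9a6d32f, a94ff89, b690275, dfa1913}.
Reachable from b690275: {9a6d32f, b690275}.
In 71b39b2's history but not b690275's: {71b39b2, 720c417, 7e24674, 99bfefa, a94ff89, dfa1913} — 6 commits.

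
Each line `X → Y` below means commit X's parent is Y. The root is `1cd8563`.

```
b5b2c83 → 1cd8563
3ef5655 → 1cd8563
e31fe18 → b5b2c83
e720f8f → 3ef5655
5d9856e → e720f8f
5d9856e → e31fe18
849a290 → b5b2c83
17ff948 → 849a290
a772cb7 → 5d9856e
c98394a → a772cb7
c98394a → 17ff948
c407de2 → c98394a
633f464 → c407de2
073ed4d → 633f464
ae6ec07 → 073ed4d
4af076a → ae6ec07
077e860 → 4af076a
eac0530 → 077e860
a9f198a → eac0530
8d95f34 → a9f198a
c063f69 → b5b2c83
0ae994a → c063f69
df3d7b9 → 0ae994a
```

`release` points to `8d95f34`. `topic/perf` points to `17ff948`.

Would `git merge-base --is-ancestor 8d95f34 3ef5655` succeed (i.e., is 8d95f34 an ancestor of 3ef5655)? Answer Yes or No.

Ancestors of 3ef5655: {1cd8563, 3ef5655}.
8d95f34 is not in that set, so it is not an ancestor of 3ef5655.

No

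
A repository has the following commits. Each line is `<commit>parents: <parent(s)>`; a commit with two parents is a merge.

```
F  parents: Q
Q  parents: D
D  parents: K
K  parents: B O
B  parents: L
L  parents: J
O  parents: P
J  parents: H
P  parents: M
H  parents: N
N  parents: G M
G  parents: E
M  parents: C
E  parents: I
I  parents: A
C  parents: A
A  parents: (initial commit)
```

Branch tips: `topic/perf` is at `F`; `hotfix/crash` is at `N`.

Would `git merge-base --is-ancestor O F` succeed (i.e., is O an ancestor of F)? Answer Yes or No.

Ancestors of F (commits reachable by following parents): {A, B, C, D, E, F, G, H, I, J, K, L, M, N, O, P, Q}.
O is in that set, so it is an ancestor of F.

Yes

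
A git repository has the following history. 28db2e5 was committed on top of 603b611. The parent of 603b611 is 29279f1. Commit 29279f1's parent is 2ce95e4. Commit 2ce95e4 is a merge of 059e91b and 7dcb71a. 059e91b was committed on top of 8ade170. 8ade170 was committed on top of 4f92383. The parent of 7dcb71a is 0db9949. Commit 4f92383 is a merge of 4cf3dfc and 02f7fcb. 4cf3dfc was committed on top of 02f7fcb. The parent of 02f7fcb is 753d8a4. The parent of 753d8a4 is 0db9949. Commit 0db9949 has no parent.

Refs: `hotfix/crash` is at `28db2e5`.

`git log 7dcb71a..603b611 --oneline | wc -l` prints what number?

Reachable from 603b611: {02f7fcb, 059e91b, 0db9949, 29279f1, 2ce95e4, 4cf3dfc, 4f92383, 603b611, 753d8a4, 7dcb71a, 8ade170}.
Reachable from 7dcb71a: {0db9949, 7dcb71a}.
In 603b611's history but not 7dcb71a's: {02f7fcb, 059e91b, 29279f1, 2ce95e4, 4cf3dfc, 4f92383, 603b611, 753d8a4, 8ade170} — 9 commits.

9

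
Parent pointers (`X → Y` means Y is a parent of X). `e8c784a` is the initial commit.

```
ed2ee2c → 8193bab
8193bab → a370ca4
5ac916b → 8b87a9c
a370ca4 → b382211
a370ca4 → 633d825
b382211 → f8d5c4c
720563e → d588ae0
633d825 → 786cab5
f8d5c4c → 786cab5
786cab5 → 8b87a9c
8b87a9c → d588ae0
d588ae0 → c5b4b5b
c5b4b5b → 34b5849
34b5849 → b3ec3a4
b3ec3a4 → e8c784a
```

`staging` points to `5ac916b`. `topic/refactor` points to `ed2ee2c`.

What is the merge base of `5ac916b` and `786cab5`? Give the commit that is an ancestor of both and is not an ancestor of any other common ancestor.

8b87a9c

Ancestors of 5ac916b: {34b5849, 5ac916b, 8b87a9c, b3ec3a4, c5b4b5b, d588ae0, e8c784a}.
Ancestors of 786cab5: {34b5849, 786cab5, 8b87a9c, b3ec3a4, c5b4b5b, d588ae0, e8c784a}.
Common ancestors: {34b5849, 8b87a9c, b3ec3a4, c5b4b5b, d588ae0, e8c784a}.
Among these, 8b87a9c is not an ancestor of any other common ancestor — it is the merge base.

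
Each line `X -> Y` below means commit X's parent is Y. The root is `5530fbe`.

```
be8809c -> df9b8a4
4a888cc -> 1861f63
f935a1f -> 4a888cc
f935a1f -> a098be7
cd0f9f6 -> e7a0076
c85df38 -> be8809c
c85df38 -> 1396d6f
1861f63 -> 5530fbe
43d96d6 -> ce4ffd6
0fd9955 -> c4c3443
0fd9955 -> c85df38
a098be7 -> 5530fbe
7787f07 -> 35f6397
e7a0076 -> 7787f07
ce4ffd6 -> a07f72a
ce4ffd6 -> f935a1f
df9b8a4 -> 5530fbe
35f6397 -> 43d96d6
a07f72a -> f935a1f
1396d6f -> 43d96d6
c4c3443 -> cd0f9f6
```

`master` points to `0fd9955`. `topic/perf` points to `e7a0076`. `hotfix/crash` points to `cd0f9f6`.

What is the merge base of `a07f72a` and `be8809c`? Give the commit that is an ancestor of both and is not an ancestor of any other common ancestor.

Ancestors of a07f72a: {1861f63, 4a888cc, 5530fbe, a07f72a, a098be7, f935a1f}.
Ancestors of be8809c: {5530fbe, be8809c, df9b8a4}.
Common ancestors: {5530fbe}.
The only common ancestor is 5530fbe, so it is the merge base.

5530fbe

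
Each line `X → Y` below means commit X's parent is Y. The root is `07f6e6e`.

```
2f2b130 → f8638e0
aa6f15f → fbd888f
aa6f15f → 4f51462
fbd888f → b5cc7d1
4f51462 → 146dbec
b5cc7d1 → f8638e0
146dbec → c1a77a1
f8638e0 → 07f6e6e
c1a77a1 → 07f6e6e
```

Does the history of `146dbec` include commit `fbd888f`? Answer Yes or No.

No

Ancestors of 146dbec: {07f6e6e, 146dbec, c1a77a1}.
fbd888f is not in that set, so it is not an ancestor of 146dbec.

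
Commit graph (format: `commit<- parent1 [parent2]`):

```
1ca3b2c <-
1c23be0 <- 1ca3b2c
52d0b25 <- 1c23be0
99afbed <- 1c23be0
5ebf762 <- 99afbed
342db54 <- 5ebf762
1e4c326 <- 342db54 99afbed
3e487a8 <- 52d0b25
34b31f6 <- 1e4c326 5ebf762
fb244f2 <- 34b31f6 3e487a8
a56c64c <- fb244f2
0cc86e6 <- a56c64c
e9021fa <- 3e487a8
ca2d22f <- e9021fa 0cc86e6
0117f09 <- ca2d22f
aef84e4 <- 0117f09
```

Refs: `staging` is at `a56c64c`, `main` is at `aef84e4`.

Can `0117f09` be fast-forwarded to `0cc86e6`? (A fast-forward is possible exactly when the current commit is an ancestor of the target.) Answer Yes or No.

No

A fast-forward from 0117f09 to 0cc86e6 is possible iff 0117f09 is an ancestor of 0cc86e6.
Ancestors of 0cc86e6: {0cc86e6, 1c23be0, 1ca3b2c, 1e4c326, 342db54, 34b31f6, 3e487a8, 52d0b25, 5ebf762, 99afbed, a56c64c, fb244f2}.
0117f09 is not among them, so fast-forward is not possible.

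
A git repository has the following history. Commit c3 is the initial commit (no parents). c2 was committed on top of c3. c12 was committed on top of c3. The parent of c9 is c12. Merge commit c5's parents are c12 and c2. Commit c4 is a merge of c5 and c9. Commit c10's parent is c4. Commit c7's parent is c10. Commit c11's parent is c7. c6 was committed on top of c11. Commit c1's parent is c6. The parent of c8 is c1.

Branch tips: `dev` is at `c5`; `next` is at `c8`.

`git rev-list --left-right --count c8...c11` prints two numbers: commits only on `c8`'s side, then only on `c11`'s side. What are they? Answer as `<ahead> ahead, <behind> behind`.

Reachable from c8: {c1, c10, c11, c12, c2, c3, c4, c5, c6, c7, c8, c9}.
Reachable from c11: {c10, c11, c12, c2, c3, c4, c5, c7, c9}.
Only in c8's history (ahead): {c1, c6, c8} — 3.
Only in c11's history (behind): {} — 0.

3 ahead, 0 behind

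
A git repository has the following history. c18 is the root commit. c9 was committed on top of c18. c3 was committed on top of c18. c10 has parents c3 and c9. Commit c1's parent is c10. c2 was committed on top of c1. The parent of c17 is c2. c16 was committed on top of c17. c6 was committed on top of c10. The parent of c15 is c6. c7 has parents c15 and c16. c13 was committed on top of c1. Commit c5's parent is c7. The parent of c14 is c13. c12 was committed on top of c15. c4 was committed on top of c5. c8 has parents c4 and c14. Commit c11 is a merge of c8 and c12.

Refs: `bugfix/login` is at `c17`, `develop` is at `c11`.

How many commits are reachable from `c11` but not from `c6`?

Reachable from c11: {c1, c10, c11, c12, c13, c14, c15, c16, c17, c18, c2, c3, c4, c5, c6, c7, c8, c9}.
Reachable from c6: {c10, c18, c3, c6, c9}.
In c11's history but not c6's: {c1, c11, c12, c13, c14, c15, c16, c17, c2, c4, c5, c7, c8} — 13 commits.

13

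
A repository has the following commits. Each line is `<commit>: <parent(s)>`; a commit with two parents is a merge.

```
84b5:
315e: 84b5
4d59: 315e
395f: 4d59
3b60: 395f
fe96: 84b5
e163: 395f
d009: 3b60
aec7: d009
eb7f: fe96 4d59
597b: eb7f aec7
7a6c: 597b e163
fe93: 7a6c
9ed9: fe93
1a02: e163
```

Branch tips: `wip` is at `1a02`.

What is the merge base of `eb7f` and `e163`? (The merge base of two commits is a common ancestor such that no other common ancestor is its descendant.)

4d59

Ancestors of eb7f: {315e, 4d59, 84b5, eb7f, fe96}.
Ancestors of e163: {315e, 395f, 4d59, 84b5, e163}.
Common ancestors: {315e, 4d59, 84b5}.
Among these, 4d59 is not an ancestor of any other common ancestor — it is the merge base.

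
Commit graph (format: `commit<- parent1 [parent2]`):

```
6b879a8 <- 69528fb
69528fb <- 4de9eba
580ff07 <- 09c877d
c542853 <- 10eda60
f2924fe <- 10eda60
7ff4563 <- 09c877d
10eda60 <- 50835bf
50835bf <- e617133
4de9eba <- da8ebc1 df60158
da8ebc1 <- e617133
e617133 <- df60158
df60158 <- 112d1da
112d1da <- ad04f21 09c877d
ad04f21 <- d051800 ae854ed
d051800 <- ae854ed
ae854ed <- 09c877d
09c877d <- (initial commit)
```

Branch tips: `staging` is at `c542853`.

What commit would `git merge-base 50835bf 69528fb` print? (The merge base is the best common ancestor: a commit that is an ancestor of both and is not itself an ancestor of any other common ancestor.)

Ancestors of 50835bf: {09c877d, 112d1da, 50835bf, ad04f21, ae854ed, d051800, df60158, e617133}.
Ancestors of 69528fb: {09c877d, 112d1da, 4de9eba, 69528fb, ad04f21, ae854ed, d051800, da8ebc1, df60158, e617133}.
Common ancestors: {09c877d, 112d1da, ad04f21, ae854ed, d051800, df60158, e617133}.
Among these, e617133 is not an ancestor of any other common ancestor — it is the merge base.

e617133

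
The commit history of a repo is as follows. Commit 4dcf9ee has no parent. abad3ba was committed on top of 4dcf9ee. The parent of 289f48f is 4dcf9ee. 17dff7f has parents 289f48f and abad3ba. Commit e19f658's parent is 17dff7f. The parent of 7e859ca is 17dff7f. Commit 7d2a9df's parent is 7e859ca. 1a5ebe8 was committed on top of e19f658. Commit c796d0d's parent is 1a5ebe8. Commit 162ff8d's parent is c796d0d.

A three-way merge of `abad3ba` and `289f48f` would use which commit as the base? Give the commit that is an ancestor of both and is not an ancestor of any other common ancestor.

Ancestors of abad3ba: {4dcf9ee, abad3ba}.
Ancestors of 289f48f: {289f48f, 4dcf9ee}.
Common ancestors: {4dcf9ee}.
The only common ancestor is 4dcf9ee, so it is the merge base.

4dcf9ee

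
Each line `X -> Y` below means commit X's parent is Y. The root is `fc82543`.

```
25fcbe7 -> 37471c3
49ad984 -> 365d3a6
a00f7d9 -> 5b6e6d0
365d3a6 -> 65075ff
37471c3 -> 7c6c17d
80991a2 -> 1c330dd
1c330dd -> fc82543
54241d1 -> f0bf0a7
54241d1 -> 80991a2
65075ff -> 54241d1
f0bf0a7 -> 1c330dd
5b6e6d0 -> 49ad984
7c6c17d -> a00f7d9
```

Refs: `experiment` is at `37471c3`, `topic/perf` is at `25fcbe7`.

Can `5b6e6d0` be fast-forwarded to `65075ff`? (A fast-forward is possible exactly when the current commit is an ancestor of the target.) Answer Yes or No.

A fast-forward from 5b6e6d0 to 65075ff is possible iff 5b6e6d0 is an ancestor of 65075ff.
Ancestors of 65075ff: {1c330dd, 54241d1, 65075ff, 80991a2, f0bf0a7, fc82543}.
5b6e6d0 is not among them, so fast-forward is not possible.

No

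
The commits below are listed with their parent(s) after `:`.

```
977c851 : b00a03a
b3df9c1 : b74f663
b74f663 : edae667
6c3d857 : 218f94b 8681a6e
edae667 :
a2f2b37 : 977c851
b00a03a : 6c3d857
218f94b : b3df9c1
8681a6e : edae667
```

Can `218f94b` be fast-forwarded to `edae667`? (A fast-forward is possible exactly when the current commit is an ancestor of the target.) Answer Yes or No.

A fast-forward from 218f94b to edae667 is possible iff 218f94b is an ancestor of edae667.
Ancestors of edae667: {edae667}.
218f94b is not among them, so fast-forward is not possible.

No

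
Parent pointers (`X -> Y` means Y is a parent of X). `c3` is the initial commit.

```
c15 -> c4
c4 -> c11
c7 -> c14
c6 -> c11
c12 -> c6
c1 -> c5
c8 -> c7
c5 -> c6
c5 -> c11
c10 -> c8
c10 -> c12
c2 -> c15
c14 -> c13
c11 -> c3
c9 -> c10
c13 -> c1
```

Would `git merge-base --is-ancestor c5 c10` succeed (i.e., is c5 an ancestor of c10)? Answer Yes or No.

Ancestors of c10 (commits reachable by following parents): {c1, c10, c11, c12, c13, c14, c3, c5, c6, c7, c8}.
c5 is in that set, so it is an ancestor of c10.

Yes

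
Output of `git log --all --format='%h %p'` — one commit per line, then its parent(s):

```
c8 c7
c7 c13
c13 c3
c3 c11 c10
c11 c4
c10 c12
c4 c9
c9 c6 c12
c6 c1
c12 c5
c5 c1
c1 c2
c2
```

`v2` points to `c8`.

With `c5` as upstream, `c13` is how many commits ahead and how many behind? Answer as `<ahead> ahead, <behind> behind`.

Reachable from c13: {c1, c10, c11, c12, c13, c2, c3, c4, c5, c6, c9}.
Reachable from c5: {c1, c2, c5}.
Only in c13's history (ahead): {c10, c11, c12, c13, c3, c4, c6, c9} — 8.
Only in c5's history (behind): {} — 0.

8 ahead, 0 behind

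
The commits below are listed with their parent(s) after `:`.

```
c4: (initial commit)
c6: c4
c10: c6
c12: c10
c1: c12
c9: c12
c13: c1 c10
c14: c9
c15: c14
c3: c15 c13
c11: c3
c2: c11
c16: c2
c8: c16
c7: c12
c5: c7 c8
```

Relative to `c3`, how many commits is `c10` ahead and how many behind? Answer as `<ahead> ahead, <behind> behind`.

Reachable from c10: {c10, c4, c6}.
Reachable from c3: {c1, c10, c12, c13, c14, c15, c3, c4, c6, c9}.
Only in c10's history (ahead): {} — 0.
Only in c3's history (behind): {c1, c12, c13, c14, c15, c3, c9} — 7.

0 ahead, 7 behind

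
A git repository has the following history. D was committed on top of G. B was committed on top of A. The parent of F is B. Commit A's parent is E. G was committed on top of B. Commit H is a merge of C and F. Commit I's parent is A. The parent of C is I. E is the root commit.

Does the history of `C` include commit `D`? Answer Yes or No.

No

Ancestors of C: {A, C, E, I}.
D is not in that set, so it is not an ancestor of C.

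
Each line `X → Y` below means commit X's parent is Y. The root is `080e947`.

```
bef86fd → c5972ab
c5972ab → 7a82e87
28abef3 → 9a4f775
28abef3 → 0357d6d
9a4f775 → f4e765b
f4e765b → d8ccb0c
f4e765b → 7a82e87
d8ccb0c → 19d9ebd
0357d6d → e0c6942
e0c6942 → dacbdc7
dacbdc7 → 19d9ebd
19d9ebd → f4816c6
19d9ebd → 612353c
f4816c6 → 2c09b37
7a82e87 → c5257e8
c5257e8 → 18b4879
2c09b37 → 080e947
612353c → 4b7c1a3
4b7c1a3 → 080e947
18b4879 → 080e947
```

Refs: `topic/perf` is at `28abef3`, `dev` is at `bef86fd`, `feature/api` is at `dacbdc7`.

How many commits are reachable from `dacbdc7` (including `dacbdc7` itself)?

7

Walking parent pointers from dacbdc7: reachable set = {080e947, 19d9ebd, 2c09b37, 4b7c1a3, 612353c, dacbdc7, f4816c6}.
That is 7 commits.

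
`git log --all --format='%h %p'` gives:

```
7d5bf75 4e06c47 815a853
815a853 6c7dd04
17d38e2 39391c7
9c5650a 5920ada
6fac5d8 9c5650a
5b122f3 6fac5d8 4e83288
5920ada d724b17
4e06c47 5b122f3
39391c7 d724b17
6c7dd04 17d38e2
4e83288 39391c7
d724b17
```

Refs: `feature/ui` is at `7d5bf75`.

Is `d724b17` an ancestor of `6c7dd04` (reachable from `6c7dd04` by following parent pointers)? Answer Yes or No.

Yes

Ancestors of 6c7dd04 (commits reachable by following parents): {17d38e2, 39391c7, 6c7dd04, d724b17}.
d724b17 is in that set, so it is an ancestor of 6c7dd04.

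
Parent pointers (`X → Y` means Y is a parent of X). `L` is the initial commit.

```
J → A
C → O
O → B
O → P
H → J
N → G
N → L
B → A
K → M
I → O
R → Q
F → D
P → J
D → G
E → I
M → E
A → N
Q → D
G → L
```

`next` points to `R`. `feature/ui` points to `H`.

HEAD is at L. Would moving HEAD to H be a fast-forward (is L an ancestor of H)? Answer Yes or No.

Yes

A fast-forward from L to H is possible iff L is an ancestor of H.
Ancestors of H: {A, G, H, J, L, N}.
L is among them, so fast-forward is possible.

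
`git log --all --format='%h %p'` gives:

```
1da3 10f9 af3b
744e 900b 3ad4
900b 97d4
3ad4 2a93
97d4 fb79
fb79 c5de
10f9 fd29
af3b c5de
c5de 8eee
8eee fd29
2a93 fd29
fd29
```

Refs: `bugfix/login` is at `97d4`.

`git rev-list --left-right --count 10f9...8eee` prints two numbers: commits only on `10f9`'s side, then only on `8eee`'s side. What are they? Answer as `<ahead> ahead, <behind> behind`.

1 ahead, 1 behind

Reachable from 10f9: {10f9, fd29}.
Reachable from 8eee: {8eee, fd29}.
Only in 10f9's history (ahead): {10f9} — 1.
Only in 8eee's history (behind): {8eee} — 1.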